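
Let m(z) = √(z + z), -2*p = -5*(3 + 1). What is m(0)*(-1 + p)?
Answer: 0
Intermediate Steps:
p = 10 (p = -(-5)*(3 + 1)/2 = -(-5)*4/2 = -½*(-20) = 10)
m(z) = √2*√z (m(z) = √(2*z) = √2*√z)
m(0)*(-1 + p) = (√2*√0)*(-1 + 10) = (√2*0)*9 = 0*9 = 0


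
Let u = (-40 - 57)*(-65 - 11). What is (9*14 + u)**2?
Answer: 56220004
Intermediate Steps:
u = 7372 (u = -97*(-76) = 7372)
(9*14 + u)**2 = (9*14 + 7372)**2 = (126 + 7372)**2 = 7498**2 = 56220004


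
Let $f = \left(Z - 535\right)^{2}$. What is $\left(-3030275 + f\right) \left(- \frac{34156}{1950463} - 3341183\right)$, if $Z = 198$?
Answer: $\frac{19007746730916090810}{1950463} \approx 9.7452 \cdot 10^{12}$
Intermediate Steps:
$f = 113569$ ($f = \left(198 - 535\right)^{2} = \left(-337\right)^{2} = 113569$)
$\left(-3030275 + f\right) \left(- \frac{34156}{1950463} - 3341183\right) = \left(-3030275 + 113569\right) \left(- \frac{34156}{1950463} - 3341183\right) = - 2916706 \left(\left(-34156\right) \frac{1}{1950463} - 3341183\right) = - 2916706 \left(- \frac{34156}{1950463} - 3341183\right) = \left(-2916706\right) \left(- \frac{6516853851885}{1950463}\right) = \frac{19007746730916090810}{1950463}$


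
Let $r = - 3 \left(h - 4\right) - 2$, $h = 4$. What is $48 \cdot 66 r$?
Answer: $-6336$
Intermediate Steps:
$r = -2$ ($r = - 3 \left(4 - 4\right) - 2 = \left(-3\right) 0 - 2 = 0 - 2 = -2$)
$48 \cdot 66 r = 48 \cdot 66 \left(-2\right) = 3168 \left(-2\right) = -6336$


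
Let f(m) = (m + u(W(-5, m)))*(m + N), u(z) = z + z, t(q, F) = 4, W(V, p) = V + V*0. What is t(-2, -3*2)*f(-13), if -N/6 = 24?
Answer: 14444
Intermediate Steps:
N = -144 (N = -6*24 = -144)
W(V, p) = V (W(V, p) = V + 0 = V)
u(z) = 2*z
f(m) = (-144 + m)*(-10 + m) (f(m) = (m + 2*(-5))*(m - 144) = (m - 10)*(-144 + m) = (-10 + m)*(-144 + m) = (-144 + m)*(-10 + m))
t(-2, -3*2)*f(-13) = 4*(1440 + (-13)**2 - 154*(-13)) = 4*(1440 + 169 + 2002) = 4*3611 = 14444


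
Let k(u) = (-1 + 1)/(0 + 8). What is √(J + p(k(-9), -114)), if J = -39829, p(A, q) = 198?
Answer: I*√39631 ≈ 199.08*I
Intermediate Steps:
k(u) = 0 (k(u) = 0/8 = 0*(⅛) = 0)
√(J + p(k(-9), -114)) = √(-39829 + 198) = √(-39631) = I*√39631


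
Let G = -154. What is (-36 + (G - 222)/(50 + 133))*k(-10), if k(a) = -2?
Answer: 13928/183 ≈ 76.109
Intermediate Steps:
(-36 + (G - 222)/(50 + 133))*k(-10) = (-36 + (-154 - 222)/(50 + 133))*(-2) = (-36 - 376/183)*(-2) = -6964/183*(-2) = 13928/183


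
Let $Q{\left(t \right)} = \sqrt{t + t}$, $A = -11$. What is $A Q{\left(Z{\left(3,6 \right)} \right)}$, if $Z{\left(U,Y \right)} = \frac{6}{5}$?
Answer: $- \frac{22 \sqrt{15}}{5} \approx -17.041$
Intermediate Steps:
$Z{\left(U,Y \right)} = \frac{6}{5}$ ($Z{\left(U,Y \right)} = 6 \cdot \frac{1}{5} = \frac{6}{5}$)
$Q{\left(t \right)} = \sqrt{2} \sqrt{t}$ ($Q{\left(t \right)} = \sqrt{2 t} = \sqrt{2} \sqrt{t}$)
$A Q{\left(Z{\left(3,6 \right)} \right)} = - 11 \sqrt{2} \sqrt{\frac{6}{5}} = - 11 \sqrt{2} \frac{\sqrt{30}}{5} = - 11 \frac{2 \sqrt{15}}{5} = - \frac{22 \sqrt{15}}{5}$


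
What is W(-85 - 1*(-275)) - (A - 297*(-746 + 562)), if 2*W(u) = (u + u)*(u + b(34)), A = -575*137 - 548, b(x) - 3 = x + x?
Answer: 74265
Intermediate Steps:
b(x) = 3 + 2*x (b(x) = 3 + (x + x) = 3 + 2*x)
A = -79323 (A = -78775 - 548 = -79323)
W(u) = u*(71 + u) (W(u) = ((u + u)*(u + (3 + 2*34)))/2 = ((2*u)*(u + (3 + 68)))/2 = ((2*u)*(u + 71))/2 = ((2*u)*(71 + u))/2 = (2*u*(71 + u))/2 = u*(71 + u))
W(-85 - 1*(-275)) - (A - 297*(-746 + 562)) = (-85 - 1*(-275))*(71 + (-85 - 1*(-275))) - (-79323 - 297*(-746 + 562)) = (-85 + 275)*(71 + (-85 + 275)) - (-79323 - 297*(-184)) = 190*(71 + 190) - (-79323 + 54648) = 190*261 - 1*(-24675) = 49590 + 24675 = 74265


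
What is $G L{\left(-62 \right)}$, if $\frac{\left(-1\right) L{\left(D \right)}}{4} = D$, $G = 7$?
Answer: $1736$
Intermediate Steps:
$L{\left(D \right)} = - 4 D$
$G L{\left(-62 \right)} = 7 \left(\left(-4\right) \left(-62\right)\right) = 7 \cdot 248 = 1736$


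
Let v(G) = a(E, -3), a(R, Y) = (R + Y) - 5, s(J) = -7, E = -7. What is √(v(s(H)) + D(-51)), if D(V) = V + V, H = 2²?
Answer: 3*I*√13 ≈ 10.817*I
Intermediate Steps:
H = 4
a(R, Y) = -5 + R + Y
D(V) = 2*V
v(G) = -15 (v(G) = -5 - 7 - 3 = -15)
√(v(s(H)) + D(-51)) = √(-15 + 2*(-51)) = √(-15 - 102) = √(-117) = 3*I*√13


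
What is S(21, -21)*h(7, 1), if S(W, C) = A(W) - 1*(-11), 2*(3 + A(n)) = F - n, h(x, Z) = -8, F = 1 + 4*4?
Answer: -48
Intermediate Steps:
F = 17 (F = 1 + 16 = 17)
A(n) = 11/2 - n/2 (A(n) = -3 + (17 - n)/2 = -3 + (17/2 - n/2) = 11/2 - n/2)
S(W, C) = 33/2 - W/2 (S(W, C) = (11/2 - W/2) - 1*(-11) = (11/2 - W/2) + 11 = 33/2 - W/2)
S(21, -21)*h(7, 1) = (33/2 - ½*21)*(-8) = (33/2 - 21/2)*(-8) = 6*(-8) = -48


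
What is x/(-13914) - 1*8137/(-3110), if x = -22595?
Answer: 45872167/10818135 ≈ 4.2403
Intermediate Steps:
x/(-13914) - 1*8137/(-3110) = -22595/(-13914) - 1*8137/(-3110) = -22595*(-1/13914) - 8137*(-1/3110) = 22595/13914 + 8137/3110 = 45872167/10818135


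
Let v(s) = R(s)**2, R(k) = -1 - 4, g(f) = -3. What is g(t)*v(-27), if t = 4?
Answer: -75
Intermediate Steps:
R(k) = -5
v(s) = 25 (v(s) = (-5)**2 = 25)
g(t)*v(-27) = -3*25 = -75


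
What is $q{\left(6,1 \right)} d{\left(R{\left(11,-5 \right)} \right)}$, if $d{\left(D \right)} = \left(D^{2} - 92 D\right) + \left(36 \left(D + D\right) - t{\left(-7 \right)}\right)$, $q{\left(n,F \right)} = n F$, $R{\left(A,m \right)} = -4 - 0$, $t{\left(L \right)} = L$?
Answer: $618$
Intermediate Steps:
$R{\left(A,m \right)} = -4$ ($R{\left(A,m \right)} = -4 + 0 = -4$)
$q{\left(n,F \right)} = F n$
$d{\left(D \right)} = 7 + D^{2} - 20 D$ ($d{\left(D \right)} = \left(D^{2} - 92 D\right) + \left(36 \left(D + D\right) - -7\right) = \left(D^{2} - 92 D\right) + \left(36 \cdot 2 D + 7\right) = \left(D^{2} - 92 D\right) + \left(72 D + 7\right) = \left(D^{2} - 92 D\right) + \left(7 + 72 D\right) = 7 + D^{2} - 20 D$)
$q{\left(6,1 \right)} d{\left(R{\left(11,-5 \right)} \right)} = 1 \cdot 6 \left(7 + \left(-4\right)^{2} - -80\right) = 6 \left(7 + 16 + 80\right) = 6 \cdot 103 = 618$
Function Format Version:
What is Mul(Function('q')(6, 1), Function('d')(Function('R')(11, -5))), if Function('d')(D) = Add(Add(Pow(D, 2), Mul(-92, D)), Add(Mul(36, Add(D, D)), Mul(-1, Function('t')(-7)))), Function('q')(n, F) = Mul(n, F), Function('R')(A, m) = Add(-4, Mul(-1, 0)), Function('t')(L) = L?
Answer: 618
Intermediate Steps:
Function('R')(A, m) = -4 (Function('R')(A, m) = Add(-4, 0) = -4)
Function('q')(n, F) = Mul(F, n)
Function('d')(D) = Add(7, Pow(D, 2), Mul(-20, D)) (Function('d')(D) = Add(Add(Pow(D, 2), Mul(-92, D)), Add(Mul(36, Add(D, D)), Mul(-1, -7))) = Add(Add(Pow(D, 2), Mul(-92, D)), Add(Mul(36, Mul(2, D)), 7)) = Add(Add(Pow(D, 2), Mul(-92, D)), Add(Mul(72, D), 7)) = Add(Add(Pow(D, 2), Mul(-92, D)), Add(7, Mul(72, D))) = Add(7, Pow(D, 2), Mul(-20, D)))
Mul(Function('q')(6, 1), Function('d')(Function('R')(11, -5))) = Mul(Mul(1, 6), Add(7, Pow(-4, 2), Mul(-20, -4))) = Mul(6, Add(7, 16, 80)) = Mul(6, 103) = 618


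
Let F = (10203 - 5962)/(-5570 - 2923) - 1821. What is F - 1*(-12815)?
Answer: 93367801/8493 ≈ 10994.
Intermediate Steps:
F = -15469994/8493 (F = 4241/(-8493) - 1821 = 4241*(-1/8493) - 1821 = -4241/8493 - 1821 = -15469994/8493 ≈ -1821.5)
F - 1*(-12815) = -15469994/8493 - 1*(-12815) = -15469994/8493 + 12815 = 93367801/8493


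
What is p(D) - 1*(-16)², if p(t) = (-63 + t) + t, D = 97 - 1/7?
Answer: -877/7 ≈ -125.29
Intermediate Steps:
D = 678/7 (D = 97 - 1*⅐ = 97 - ⅐ = 678/7 ≈ 96.857)
p(t) = -63 + 2*t
p(D) - 1*(-16)² = (-63 + 2*(678/7)) - 1*(-16)² = (-63 + 1356/7) - 1*256 = 915/7 - 256 = -877/7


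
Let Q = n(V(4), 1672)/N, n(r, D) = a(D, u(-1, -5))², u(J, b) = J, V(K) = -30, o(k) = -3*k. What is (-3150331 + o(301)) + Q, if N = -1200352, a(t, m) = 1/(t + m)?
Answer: -10561902980153738689/3351672068832 ≈ -3.1512e+6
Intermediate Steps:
a(t, m) = 1/(m + t)
n(r, D) = (-1 + D)⁻² (n(r, D) = (1/(-1 + D))² = (-1 + D)⁻²)
Q = -1/3351672068832 (Q = 1/((-1 + 1672)²*(-1200352)) = -1/1200352/1671² = (1/2792241)*(-1/1200352) = -1/3351672068832 ≈ -2.9836e-13)
(-3150331 + o(301)) + Q = (-3150331 - 3*301) - 1/3351672068832 = (-3150331 - 903) - 1/3351672068832 = -3151234 - 1/3351672068832 = -10561902980153738689/3351672068832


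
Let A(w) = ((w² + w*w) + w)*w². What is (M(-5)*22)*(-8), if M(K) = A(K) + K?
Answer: -197120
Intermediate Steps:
A(w) = w²*(w + 2*w²) (A(w) = ((w² + w²) + w)*w² = (2*w² + w)*w² = (w + 2*w²)*w² = w²*(w + 2*w²))
M(K) = K + K³*(1 + 2*K) (M(K) = K³*(1 + 2*K) + K = K + K³*(1 + 2*K))
(M(-5)*22)*(-8) = ((-5 + (-5)³ + 2*(-5)⁴)*22)*(-8) = ((-5 - 125 + 2*625)*22)*(-8) = ((-5 - 125 + 1250)*22)*(-8) = (1120*22)*(-8) = 24640*(-8) = -197120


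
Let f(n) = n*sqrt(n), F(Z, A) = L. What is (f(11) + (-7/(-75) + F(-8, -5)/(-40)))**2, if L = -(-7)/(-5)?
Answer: 479165929/360000 + 847*sqrt(11)/300 ≈ 1340.4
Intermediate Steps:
L = -7/5 (L = -(-7)*(-1)/5 = -1*7/5 = -7/5 ≈ -1.4000)
F(Z, A) = -7/5
f(n) = n**(3/2)
(f(11) + (-7/(-75) + F(-8, -5)/(-40)))**2 = (11**(3/2) + (-7/(-75) - 7/5/(-40)))**2 = (11*sqrt(11) + (-7*(-1/75) - 7/5*(-1/40)))**2 = (11*sqrt(11) + (7/75 + 7/200))**2 = (11*sqrt(11) + 77/600)**2 = (77/600 + 11*sqrt(11))**2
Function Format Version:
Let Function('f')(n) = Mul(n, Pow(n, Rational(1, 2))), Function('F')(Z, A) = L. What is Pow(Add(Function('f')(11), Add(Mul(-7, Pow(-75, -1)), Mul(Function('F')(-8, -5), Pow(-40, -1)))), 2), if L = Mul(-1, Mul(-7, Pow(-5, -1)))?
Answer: Add(Rational(479165929, 360000), Mul(Rational(847, 300), Pow(11, Rational(1, 2)))) ≈ 1340.4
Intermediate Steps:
L = Rational(-7, 5) (L = Mul(-1, Mul(-7, Rational(-1, 5))) = Mul(-1, Rational(7, 5)) = Rational(-7, 5) ≈ -1.4000)
Function('F')(Z, A) = Rational(-7, 5)
Function('f')(n) = Pow(n, Rational(3, 2))
Pow(Add(Function('f')(11), Add(Mul(-7, Pow(-75, -1)), Mul(Function('F')(-8, -5), Pow(-40, -1)))), 2) = Pow(Add(Pow(11, Rational(3, 2)), Add(Mul(-7, Pow(-75, -1)), Mul(Rational(-7, 5), Pow(-40, -1)))), 2) = Pow(Add(Mul(11, Pow(11, Rational(1, 2))), Add(Mul(-7, Rational(-1, 75)), Mul(Rational(-7, 5), Rational(-1, 40)))), 2) = Pow(Add(Mul(11, Pow(11, Rational(1, 2))), Add(Rational(7, 75), Rational(7, 200))), 2) = Pow(Add(Mul(11, Pow(11, Rational(1, 2))), Rational(77, 600)), 2) = Pow(Add(Rational(77, 600), Mul(11, Pow(11, Rational(1, 2)))), 2)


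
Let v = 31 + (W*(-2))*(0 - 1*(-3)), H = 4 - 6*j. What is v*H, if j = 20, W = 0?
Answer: -3596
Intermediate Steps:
H = -116 (H = 4 - 6*20 = 4 - 120 = -116)
v = 31 (v = 31 + (0*(-2))*(0 - 1*(-3)) = 31 + 0*(0 + 3) = 31 + 0*3 = 31 + 0 = 31)
v*H = 31*(-116) = -3596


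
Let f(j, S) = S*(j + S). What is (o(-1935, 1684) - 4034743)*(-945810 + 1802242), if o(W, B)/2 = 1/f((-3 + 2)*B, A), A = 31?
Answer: -177069316240614032/51243 ≈ -3.4555e+12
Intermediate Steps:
f(j, S) = S*(S + j)
o(W, B) = 2/(961 - 31*B) (o(W, B) = 2/((31*(31 + (-3 + 2)*B))) = 2/((31*(31 - B))) = 2/(961 - 31*B))
(o(-1935, 1684) - 4034743)*(-945810 + 1802242) = (-2/(-961 + 31*1684) - 4034743)*(-945810 + 1802242) = (-2/(-961 + 52204) - 4034743)*856432 = (-2/51243 - 4034743)*856432 = -206752335551/51243*856432 = -177069316240614032/51243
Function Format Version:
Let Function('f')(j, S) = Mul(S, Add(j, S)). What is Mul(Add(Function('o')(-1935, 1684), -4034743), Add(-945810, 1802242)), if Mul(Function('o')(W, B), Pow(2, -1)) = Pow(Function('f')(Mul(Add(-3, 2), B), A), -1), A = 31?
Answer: Rational(-177069316240614032, 51243) ≈ -3.4555e+12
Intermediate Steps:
Function('f')(j, S) = Mul(S, Add(S, j))
Function('o')(W, B) = Mul(2, Pow(Add(961, Mul(-31, B)), -1)) (Function('o')(W, B) = Mul(2, Pow(Mul(31, Add(31, Mul(Add(-3, 2), B))), -1)) = Mul(2, Pow(Mul(31, Add(31, Mul(-1, B))), -1)) = Mul(2, Pow(Add(961, Mul(-31, B)), -1)))
Mul(Add(Function('o')(-1935, 1684), -4034743), Add(-945810, 1802242)) = Mul(Add(Mul(-2, Pow(Add(-961, Mul(31, 1684)), -1)), -4034743), Add(-945810, 1802242)) = Mul(Add(Mul(-2, Pow(Add(-961, 52204), -1)), -4034743), 856432) = Mul(Add(Mul(-2, Pow(51243, -1)), -4034743), 856432) = Mul(Add(Mul(-2, Rational(1, 51243)), -4034743), 856432) = Mul(Add(Rational(-2, 51243), -4034743), 856432) = Mul(Rational(-206752335551, 51243), 856432) = Rational(-177069316240614032, 51243)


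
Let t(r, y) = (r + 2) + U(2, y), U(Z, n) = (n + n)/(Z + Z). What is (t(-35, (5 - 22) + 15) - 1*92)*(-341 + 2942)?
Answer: -327726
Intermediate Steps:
U(Z, n) = n/Z (U(Z, n) = (2*n)/((2*Z)) = (2*n)*(1/(2*Z)) = n/Z)
t(r, y) = 2 + r + y/2 (t(r, y) = (r + 2) + y/2 = (2 + r) + y*(1/2) = (2 + r) + y/2 = 2 + r + y/2)
(t(-35, (5 - 22) + 15) - 1*92)*(-341 + 2942) = ((2 - 35 + ((5 - 22) + 15)/2) - 1*92)*(-341 + 2942) = ((2 - 35 + (-17 + 15)/2) - 92)*2601 = ((2 - 35 + (1/2)*(-2)) - 92)*2601 = ((2 - 35 - 1) - 92)*2601 = (-34 - 92)*2601 = -126*2601 = -327726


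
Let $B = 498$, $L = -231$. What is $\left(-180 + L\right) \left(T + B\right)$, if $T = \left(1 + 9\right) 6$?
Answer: $-229338$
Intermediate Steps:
$T = 60$ ($T = 10 \cdot 6 = 60$)
$\left(-180 + L\right) \left(T + B\right) = \left(-180 - 231\right) \left(60 + 498\right) = \left(-411\right) 558 = -229338$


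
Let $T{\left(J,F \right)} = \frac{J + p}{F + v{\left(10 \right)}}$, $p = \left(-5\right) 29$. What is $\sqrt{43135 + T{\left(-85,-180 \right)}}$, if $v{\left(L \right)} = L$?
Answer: $\frac{\sqrt{12466406}}{17} \approx 207.69$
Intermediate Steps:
$p = -145$
$T{\left(J,F \right)} = \frac{-145 + J}{10 + F}$ ($T{\left(J,F \right)} = \frac{J - 145}{F + 10} = \frac{-145 + J}{10 + F}$)
$\sqrt{43135 + T{\left(-85,-180 \right)}} = \sqrt{43135 + \frac{-145 - 85}{10 - 180}} = \sqrt{43135 + \frac{1}{-170} \left(-230\right)} = \sqrt{43135 - - \frac{23}{17}} = \sqrt{43135 + \frac{23}{17}} = \sqrt{\frac{733318}{17}} = \frac{\sqrt{12466406}}{17}$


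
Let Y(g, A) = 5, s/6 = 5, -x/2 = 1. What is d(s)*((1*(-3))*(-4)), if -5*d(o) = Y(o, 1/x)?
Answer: -12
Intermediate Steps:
x = -2 (x = -2*1 = -2)
s = 30 (s = 6*5 = 30)
d(o) = -1 (d(o) = -⅕*5 = -1)
d(s)*((1*(-3))*(-4)) = -1*(-3)*(-4) = -(-3)*(-4) = -1*12 = -12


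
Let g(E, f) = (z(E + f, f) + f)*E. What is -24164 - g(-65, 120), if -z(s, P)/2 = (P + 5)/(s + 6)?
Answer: -1014454/61 ≈ -16630.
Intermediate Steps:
z(s, P) = -2*(5 + P)/(6 + s) (z(s, P) = -2*(P + 5)/(s + 6) = -2*(5 + P)/(6 + s))
g(E, f) = E*(f + 2*(-5 - f)/(6 + E + f)) (g(E, f) = (2*(-5 - f)/(6 + (E + f)) + f)*E = (2*(-5 - f)/(6 + E + f) + f)*E = (f + 2*(-5 - f)/(6 + E + f))*E = E*(f + 2*(-5 - f)/(6 + E + f)))
-24164 - g(-65, 120) = -24164 - (-65)*(-10 - 2*120 + 120*(6 - 65 + 120))/(6 - 65 + 120) = -24164 - (-65)*(-10 - 240 + 120*61)/61 = -24164 - (-65)*(-10 - 240 + 7320)/61 = -24164 - (-65)*7070/61 = -24164 - 1*(-459550/61) = -24164 + 459550/61 = -1014454/61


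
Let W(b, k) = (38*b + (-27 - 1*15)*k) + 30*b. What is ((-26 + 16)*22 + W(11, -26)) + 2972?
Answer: 4592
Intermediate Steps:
W(b, k) = -42*k + 68*b (W(b, k) = (38*b + (-27 - 15)*k) + 30*b = (38*b - 42*k) + 30*b = (-42*k + 38*b) + 30*b = -42*k + 68*b)
((-26 + 16)*22 + W(11, -26)) + 2972 = ((-26 + 16)*22 + (-42*(-26) + 68*11)) + 2972 = (-10*22 + (1092 + 748)) + 2972 = (-220 + 1840) + 2972 = 1620 + 2972 = 4592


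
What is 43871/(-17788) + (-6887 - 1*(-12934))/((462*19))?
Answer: -138767801/78071532 ≈ -1.7774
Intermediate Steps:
43871/(-17788) + (-6887 - 1*(-12934))/((462*19)) = 43871*(-1/17788) + (-6887 + 12934)/8778 = -43871/17788 + 6047*(1/8778) = -43871/17788 + 6047/8778 = -138767801/78071532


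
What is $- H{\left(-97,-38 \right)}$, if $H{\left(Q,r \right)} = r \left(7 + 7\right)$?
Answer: $532$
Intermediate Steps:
$H{\left(Q,r \right)} = 14 r$ ($H{\left(Q,r \right)} = r 14 = 14 r$)
$- H{\left(-97,-38 \right)} = - 14 \left(-38\right) = \left(-1\right) \left(-532\right) = 532$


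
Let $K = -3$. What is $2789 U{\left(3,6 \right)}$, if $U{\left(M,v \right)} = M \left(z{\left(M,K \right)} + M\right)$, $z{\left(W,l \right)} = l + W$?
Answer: $25101$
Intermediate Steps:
$z{\left(W,l \right)} = W + l$
$U{\left(M,v \right)} = M \left(-3 + 2 M\right)$ ($U{\left(M,v \right)} = M \left(\left(M - 3\right) + M\right) = M \left(\left(-3 + M\right) + M\right) = M \left(-3 + 2 M\right)$)
$2789 U{\left(3,6 \right)} = 2789 \cdot 3 \left(-3 + 2 \cdot 3\right) = 2789 \cdot 3 \left(-3 + 6\right) = 2789 \cdot 3 \cdot 3 = 2789 \cdot 9 = 25101$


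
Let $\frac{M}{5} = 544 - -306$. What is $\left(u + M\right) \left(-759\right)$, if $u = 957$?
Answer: $-3952113$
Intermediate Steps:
$M = 4250$ ($M = 5 \left(544 - -306\right) = 5 \left(544 + 306\right) = 5 \cdot 850 = 4250$)
$\left(u + M\right) \left(-759\right) = \left(957 + 4250\right) \left(-759\right) = 5207 \left(-759\right) = -3952113$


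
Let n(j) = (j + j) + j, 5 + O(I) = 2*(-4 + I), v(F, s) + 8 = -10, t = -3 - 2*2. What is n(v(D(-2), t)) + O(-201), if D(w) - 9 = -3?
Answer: -469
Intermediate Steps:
t = -7 (t = -3 - 4 = -7)
D(w) = 6 (D(w) = 9 - 3 = 6)
v(F, s) = -18 (v(F, s) = -8 - 10 = -18)
O(I) = -13 + 2*I (O(I) = -5 + 2*(-4 + I) = -5 + (-8 + 2*I) = -13 + 2*I)
n(j) = 3*j (n(j) = 2*j + j = 3*j)
n(v(D(-2), t)) + O(-201) = 3*(-18) + (-13 + 2*(-201)) = -54 + (-13 - 402) = -54 - 415 = -469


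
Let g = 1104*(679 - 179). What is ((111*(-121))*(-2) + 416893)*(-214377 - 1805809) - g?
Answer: -896468190430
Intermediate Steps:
g = 552000 (g = 1104*500 = 552000)
((111*(-121))*(-2) + 416893)*(-214377 - 1805809) - g = ((111*(-121))*(-2) + 416893)*(-214377 - 1805809) - 1*552000 = (-13431*(-2) + 416893)*(-2020186) - 552000 = (26862 + 416893)*(-2020186) - 552000 = 443755*(-2020186) - 552000 = -896467638430 - 552000 = -896468190430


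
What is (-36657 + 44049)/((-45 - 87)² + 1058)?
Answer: 3696/9241 ≈ 0.39996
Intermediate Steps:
(-36657 + 44049)/((-45 - 87)² + 1058) = 7392/((-132)² + 1058) = 7392/(17424 + 1058) = 7392/18482 = 7392*(1/18482) = 3696/9241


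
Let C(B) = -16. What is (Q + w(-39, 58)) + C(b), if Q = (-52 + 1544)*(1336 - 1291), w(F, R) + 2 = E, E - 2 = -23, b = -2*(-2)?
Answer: 67101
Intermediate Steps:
b = 4
E = -21 (E = 2 - 23 = -21)
w(F, R) = -23 (w(F, R) = -2 - 21 = -23)
Q = 67140 (Q = 1492*45 = 67140)
(Q + w(-39, 58)) + C(b) = (67140 - 23) - 16 = 67117 - 16 = 67101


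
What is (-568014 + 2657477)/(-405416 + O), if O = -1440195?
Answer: -2089463/1845611 ≈ -1.1321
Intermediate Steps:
(-568014 + 2657477)/(-405416 + O) = (-568014 + 2657477)/(-405416 - 1440195) = 2089463/(-1845611) = 2089463*(-1/1845611) = -2089463/1845611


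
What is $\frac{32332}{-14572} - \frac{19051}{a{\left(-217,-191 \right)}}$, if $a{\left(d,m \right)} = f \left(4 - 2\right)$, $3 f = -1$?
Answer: $\frac{208192213}{7286} \approx 28574.0$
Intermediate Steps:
$f = - \frac{1}{3}$ ($f = \frac{1}{3} \left(-1\right) = - \frac{1}{3} \approx -0.33333$)
$a{\left(d,m \right)} = - \frac{2}{3}$ ($a{\left(d,m \right)} = - \frac{4 - 2}{3} = \left(- \frac{1}{3}\right) 2 = - \frac{2}{3}$)
$\frac{32332}{-14572} - \frac{19051}{a{\left(-217,-191 \right)}} = \frac{32332}{-14572} - \frac{19051}{- \frac{2}{3}} = 32332 \left(- \frac{1}{14572}\right) - - \frac{57153}{2} = - \frac{8083}{3643} + \frac{57153}{2} = \frac{208192213}{7286}$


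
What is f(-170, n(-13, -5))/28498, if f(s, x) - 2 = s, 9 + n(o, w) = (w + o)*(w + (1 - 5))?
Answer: -84/14249 ≈ -0.0058952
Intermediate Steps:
n(o, w) = -9 + (-4 + w)*(o + w) (n(o, w) = -9 + (w + o)*(w + (1 - 5)) = -9 + (o + w)*(w - 4) = -9 + (o + w)*(-4 + w) = -9 + (-4 + w)*(o + w))
f(s, x) = 2 + s
f(-170, n(-13, -5))/28498 = (2 - 170)/28498 = -168*1/28498 = -84/14249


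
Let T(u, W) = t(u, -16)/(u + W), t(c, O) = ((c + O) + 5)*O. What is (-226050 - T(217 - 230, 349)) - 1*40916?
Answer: -1868770/7 ≈ -2.6697e+5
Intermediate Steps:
t(c, O) = O*(5 + O + c) (t(c, O) = ((O + c) + 5)*O = (5 + O + c)*O = O*(5 + O + c))
T(u, W) = (176 - 16*u)/(W + u) (T(u, W) = (-16*(5 - 16 + u))/(u + W) = (-16*(-11 + u))/(W + u) = (176 - 16*u)/(W + u))
(-226050 - T(217 - 230, 349)) - 1*40916 = (-226050 - 16*(11 - (217 - 230))/(349 + (217 - 230))) - 1*40916 = (-226050 - 16*(11 - 1*(-13))/(349 - 13)) - 40916 = (-226050 - 16*(11 + 13)/336) - 40916 = (-226050 - 16*24/336) - 40916 = (-226050 - 1*8/7) - 40916 = (-226050 - 8/7) - 40916 = -1582358/7 - 40916 = -1868770/7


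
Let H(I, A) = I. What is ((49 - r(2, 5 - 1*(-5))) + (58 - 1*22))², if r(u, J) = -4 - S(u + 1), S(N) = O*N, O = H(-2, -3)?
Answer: 6889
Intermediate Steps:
O = -2
S(N) = -2*N
r(u, J) = -2 + 2*u (r(u, J) = -4 - (-2)*(u + 1) = -4 - (-2)*(1 + u) = -4 - (-2 - 2*u) = -4 + (2 + 2*u) = -2 + 2*u)
((49 - r(2, 5 - 1*(-5))) + (58 - 1*22))² = ((49 - (-2 + 2*2)) + (58 - 1*22))² = ((49 - (-2 + 4)) + (58 - 22))² = ((49 - 1*2) + 36)² = ((49 - 2) + 36)² = (47 + 36)² = 83² = 6889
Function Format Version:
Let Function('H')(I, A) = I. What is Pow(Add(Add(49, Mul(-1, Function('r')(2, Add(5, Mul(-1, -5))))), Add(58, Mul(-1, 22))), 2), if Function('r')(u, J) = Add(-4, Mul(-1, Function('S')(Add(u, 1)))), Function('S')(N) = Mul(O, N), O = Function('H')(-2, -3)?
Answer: 6889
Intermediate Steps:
O = -2
Function('S')(N) = Mul(-2, N)
Function('r')(u, J) = Add(-2, Mul(2, u)) (Function('r')(u, J) = Add(-4, Mul(-1, Mul(-2, Add(u, 1)))) = Add(-4, Mul(-1, Mul(-2, Add(1, u)))) = Add(-4, Mul(-1, Add(-2, Mul(-2, u)))) = Add(-4, Add(2, Mul(2, u))) = Add(-2, Mul(2, u)))
Pow(Add(Add(49, Mul(-1, Function('r')(2, Add(5, Mul(-1, -5))))), Add(58, Mul(-1, 22))), 2) = Pow(Add(Add(49, Mul(-1, Add(-2, Mul(2, 2)))), Add(58, Mul(-1, 22))), 2) = Pow(Add(Add(49, Mul(-1, Add(-2, 4))), Add(58, -22)), 2) = Pow(Add(Add(49, Mul(-1, 2)), 36), 2) = Pow(Add(Add(49, -2), 36), 2) = Pow(Add(47, 36), 2) = Pow(83, 2) = 6889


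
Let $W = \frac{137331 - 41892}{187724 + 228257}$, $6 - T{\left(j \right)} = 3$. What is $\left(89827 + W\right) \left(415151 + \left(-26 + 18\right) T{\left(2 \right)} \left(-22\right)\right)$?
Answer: $\frac{15532436400962954}{415981} \approx 3.7339 \cdot 10^{10}$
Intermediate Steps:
$T{\left(j \right)} = 3$ ($T{\left(j \right)} = 6 - 3 = 3$)
$W = \frac{95439}{415981} \approx 0.22943$
$\left(89827 + W\right) \left(415151 + \left(-26 + 18\right) T{\left(2 \right)} \left(-22\right)\right) = \left(89827 + \frac{95439}{415981}\right) \left(415151 + \left(-26 + 18\right) 3 \left(-22\right)\right) = \frac{37366420726 \left(415151 + \left(-8\right) 3 \left(-22\right)\right)}{415981} = \frac{37366420726 \left(415151 - -528\right)}{415981} = \frac{37366420726 \left(415151 + 528\right)}{415981} = \frac{37366420726}{415981} \cdot 415679 = \frac{15532436400962954}{415981}$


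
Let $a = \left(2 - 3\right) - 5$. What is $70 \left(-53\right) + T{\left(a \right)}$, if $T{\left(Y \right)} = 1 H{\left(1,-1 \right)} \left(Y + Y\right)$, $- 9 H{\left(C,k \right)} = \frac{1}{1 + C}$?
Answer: $- \frac{11128}{3} \approx -3709.3$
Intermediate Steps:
$a = -6$ ($a = -1 - 5 = -6$)
$H{\left(C,k \right)} = - \frac{1}{9 \left(1 + C\right)}$
$T{\left(Y \right)} = - \frac{Y}{9}$ ($T{\left(Y \right)} = 1 \left(- \frac{1}{9 + 9 \cdot 1}\right) \left(Y + Y\right) = 1 \left(- \frac{1}{9 + 9}\right) 2 Y = 1 \left(- \frac{1}{18}\right) 2 Y = - \frac{2 Y}{18} = - \frac{Y}{9}$)
$70 \left(-53\right) + T{\left(a \right)} = 70 \left(-53\right) - - \frac{2}{3} = -3710 + \frac{2}{3} = - \frac{11128}{3}$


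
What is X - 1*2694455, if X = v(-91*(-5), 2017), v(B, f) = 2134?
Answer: -2692321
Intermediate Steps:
X = 2134
X - 1*2694455 = 2134 - 1*2694455 = 2134 - 2694455 = -2692321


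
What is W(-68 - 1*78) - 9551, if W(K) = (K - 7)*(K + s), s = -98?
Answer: 27781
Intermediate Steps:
W(K) = (-98 + K)*(-7 + K) (W(K) = (K - 7)*(K - 98) = (-7 + K)*(-98 + K) = (-98 + K)*(-7 + K))
W(-68 - 1*78) - 9551 = (686 + (-68 - 1*78)² - 105*(-68 - 1*78)) - 9551 = (686 + (-68 - 78)² - 105*(-68 - 78)) - 9551 = (686 + (-146)² - 105*(-146)) - 9551 = (686 + 21316 + 15330) - 9551 = 37332 - 9551 = 27781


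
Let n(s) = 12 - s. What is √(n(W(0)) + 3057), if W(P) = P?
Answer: 3*√341 ≈ 55.399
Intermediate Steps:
√(n(W(0)) + 3057) = √((12 - 1*0) + 3057) = √((12 + 0) + 3057) = √(12 + 3057) = √3069 = 3*√341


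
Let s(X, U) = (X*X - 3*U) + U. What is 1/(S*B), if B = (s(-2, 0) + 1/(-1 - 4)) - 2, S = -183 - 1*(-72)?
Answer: -5/999 ≈ -0.0050050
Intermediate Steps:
s(X, U) = X² - 2*U (s(X, U) = (X² - 3*U) + U = X² - 2*U)
S = -111 (S = -183 + 72 = -111)
B = 9/5 (B = (((-2)² - 2*0) + 1/(-1 - 4)) - 2 = ((4 + 0) + 1/(-5)) - 2 = (4 - ⅕) - 2 = 19/5 - 2 = 9/5 ≈ 1.8000)
1/(S*B) = 1/(-111*9/5) = 1/(-999/5) = -5/999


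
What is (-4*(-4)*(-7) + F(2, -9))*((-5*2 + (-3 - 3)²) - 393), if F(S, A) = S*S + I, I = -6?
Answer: 41838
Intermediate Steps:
F(S, A) = -6 + S² (F(S, A) = S*S - 6 = S² - 6 = -6 + S²)
(-4*(-4)*(-7) + F(2, -9))*((-5*2 + (-3 - 3)²) - 393) = (-4*(-4)*(-7) + (-6 + 2²))*((-5*2 + (-3 - 3)²) - 393) = (16*(-7) + (-6 + 4))*((-10 + (-6)²) - 393) = (-112 - 2)*((-10 + 36) - 393) = -114*(26 - 393) = -114*(-367) = 41838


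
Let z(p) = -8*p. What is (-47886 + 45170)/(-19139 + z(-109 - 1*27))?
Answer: 2716/18051 ≈ 0.15046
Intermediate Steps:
(-47886 + 45170)/(-19139 + z(-109 - 1*27)) = (-47886 + 45170)/(-19139 - 8*(-109 - 1*27)) = -2716/(-19139 - 8*(-109 - 27)) = -2716/(-19139 - 8*(-136)) = -2716/(-19139 + 1088) = -2716/(-18051) = -2716*(-1/18051) = 2716/18051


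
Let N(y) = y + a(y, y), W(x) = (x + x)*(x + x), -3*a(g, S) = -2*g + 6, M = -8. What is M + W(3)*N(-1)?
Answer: -140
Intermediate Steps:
a(g, S) = -2 + 2*g/3 (a(g, S) = -(-2*g + 6)/3 = -(6 - 2*g)/3 = -2 + 2*g/3)
W(x) = 4*x² (W(x) = (2*x)*(2*x) = 4*x²)
N(y) = -2 + 5*y/3 (N(y) = y + (-2 + 2*y/3) = -2 + 5*y/3)
M + W(3)*N(-1) = -8 + (4*3²)*(-2 + (5/3)*(-1)) = -8 + (4*9)*(-2 - 5/3) = -8 + 36*(-11/3) = -8 - 132 = -140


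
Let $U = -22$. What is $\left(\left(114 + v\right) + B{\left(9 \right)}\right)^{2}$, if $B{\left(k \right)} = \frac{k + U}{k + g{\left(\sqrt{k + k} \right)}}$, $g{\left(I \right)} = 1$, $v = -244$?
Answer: $\frac{1723969}{100} \approx 17240.0$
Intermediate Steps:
$B{\left(k \right)} = \frac{-22 + k}{1 + k}$ ($B{\left(k \right)} = \frac{k - 22}{k + 1} = \frac{-22 + k}{1 + k}$)
$\left(\left(114 + v\right) + B{\left(9 \right)}\right)^{2} = \left(\left(114 - 244\right) + \frac{-22 + 9}{1 + 9}\right)^{2} = \left(-130 + \frac{1}{10} \left(-13\right)\right)^{2} = \left(-130 - \frac{13}{10}\right)^{2} = \left(- \frac{1313}{10}\right)^{2} = \frac{1723969}{100}$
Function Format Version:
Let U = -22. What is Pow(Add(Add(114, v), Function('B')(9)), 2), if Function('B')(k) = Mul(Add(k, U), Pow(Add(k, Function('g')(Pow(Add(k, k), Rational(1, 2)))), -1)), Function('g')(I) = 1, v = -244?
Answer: Rational(1723969, 100) ≈ 17240.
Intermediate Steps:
Function('B')(k) = Mul(Pow(Add(1, k), -1), Add(-22, k)) (Function('B')(k) = Mul(Add(k, -22), Pow(Add(k, 1), -1)) = Mul(Add(-22, k), Pow(Add(1, k), -1)) = Mul(Pow(Add(1, k), -1), Add(-22, k)))
Pow(Add(Add(114, v), Function('B')(9)), 2) = Pow(Add(Add(114, -244), Mul(Pow(Add(1, 9), -1), Add(-22, 9))), 2) = Pow(Add(-130, Mul(Pow(10, -1), -13)), 2) = Pow(Add(-130, Mul(Rational(1, 10), -13)), 2) = Pow(Add(-130, Rational(-13, 10)), 2) = Pow(Rational(-1313, 10), 2) = Rational(1723969, 100)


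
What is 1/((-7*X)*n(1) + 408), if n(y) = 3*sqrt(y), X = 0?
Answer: 1/408 ≈ 0.0024510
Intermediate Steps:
1/((-7*X)*n(1) + 408) = 1/((-7*0)*(3*sqrt(1)) + 408) = 1/(0*(3*1) + 408) = 1/(0*3 + 408) = 1/(0 + 408) = 1/408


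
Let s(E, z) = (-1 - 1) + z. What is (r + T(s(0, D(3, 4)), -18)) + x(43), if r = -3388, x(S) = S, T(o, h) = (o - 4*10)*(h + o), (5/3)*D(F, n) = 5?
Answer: -2682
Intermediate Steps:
D(F, n) = 3 (D(F, n) = (3/5)*5 = 3)
s(E, z) = -2 + z
T(o, h) = (-40 + o)*(h + o) (T(o, h) = (o - 40)*(h + o) = (-40 + o)*(h + o))
(r + T(s(0, D(3, 4)), -18)) + x(43) = (-3388 + ((-2 + 3)**2 - 40*(-18) - 40*(-2 + 3) - 18*(-2 + 3))) + 43 = (-3388 + (1**2 + 720 - 40*1 - 18*1)) + 43 = (-3388 + (1 + 720 - 40 - 18)) + 43 = (-3388 + 663) + 43 = -2725 + 43 = -2682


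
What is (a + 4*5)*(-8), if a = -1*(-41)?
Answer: -488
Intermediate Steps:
a = 41
(a + 4*5)*(-8) = (41 + 4*5)*(-8) = (41 + 20)*(-8) = 61*(-8) = -488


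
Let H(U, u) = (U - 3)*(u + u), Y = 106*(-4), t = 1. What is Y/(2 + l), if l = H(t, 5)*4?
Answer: 212/39 ≈ 5.4359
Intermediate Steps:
Y = -424
H(U, u) = 2*u*(-3 + U) (H(U, u) = (-3 + U)*(2*u) = 2*u*(-3 + U))
l = -80 (l = (2*5*(-3 + 1))*4 = (2*5*(-2))*4 = -20*4 = -80)
Y/(2 + l) = -424/(2 - 80) = -424/(-78) = -424*(-1/78) = 212/39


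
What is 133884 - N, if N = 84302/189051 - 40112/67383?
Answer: 568508850861406/4246274511 ≈ 1.3388e+5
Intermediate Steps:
N = -634230682/4246274511 (N = 84302*(1/189051) - 40112*1/67383 = 84302/189051 - 40112/67383 = -634230682/4246274511 ≈ -0.14936)
133884 - N = 133884 - 1*(-634230682/4246274511) = 133884 + 634230682/4246274511 = 568508850861406/4246274511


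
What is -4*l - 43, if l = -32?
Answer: 85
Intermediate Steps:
-4*l - 43 = -4*(-32) - 43 = 128 - 43 = 85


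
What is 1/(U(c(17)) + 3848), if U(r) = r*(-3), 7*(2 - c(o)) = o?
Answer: 7/26945 ≈ 0.00025979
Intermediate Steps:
c(o) = 2 - o/7
U(r) = -3*r
1/(U(c(17)) + 3848) = 1/(-3*(2 - 1/7*17) + 3848) = 1/(-3*(2 - 17/7) + 3848) = 1/(-3*(-3/7) + 3848) = 1/(9/7 + 3848) = 1/(26945/7) = 7/26945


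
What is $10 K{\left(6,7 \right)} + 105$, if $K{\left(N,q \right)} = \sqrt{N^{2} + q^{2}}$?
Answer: $105 + 10 \sqrt{85} \approx 197.2$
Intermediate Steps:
$10 K{\left(6,7 \right)} + 105 = 10 \sqrt{6^{2} + 7^{2}} + 105 = 10 \sqrt{36 + 49} + 105 = 10 \sqrt{85} + 105 = 105 + 10 \sqrt{85}$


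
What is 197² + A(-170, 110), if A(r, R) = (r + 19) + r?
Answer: 38488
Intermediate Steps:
A(r, R) = 19 + 2*r (A(r, R) = (19 + r) + r = 19 + 2*r)
197² + A(-170, 110) = 197² + (19 + 2*(-170)) = 38809 + (19 - 340) = 38809 - 321 = 38488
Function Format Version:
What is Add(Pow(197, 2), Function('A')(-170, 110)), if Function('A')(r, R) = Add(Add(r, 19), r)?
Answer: 38488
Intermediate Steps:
Function('A')(r, R) = Add(19, Mul(2, r)) (Function('A')(r, R) = Add(Add(19, r), r) = Add(19, Mul(2, r)))
Add(Pow(197, 2), Function('A')(-170, 110)) = Add(Pow(197, 2), Add(19, Mul(2, -170))) = Add(38809, Add(19, -340)) = Add(38809, -321) = 38488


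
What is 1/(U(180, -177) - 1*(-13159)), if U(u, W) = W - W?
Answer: 1/13159 ≈ 7.5994e-5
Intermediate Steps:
U(u, W) = 0
1/(U(180, -177) - 1*(-13159)) = 1/(0 - 1*(-13159)) = 1/(0 + 13159) = 1/13159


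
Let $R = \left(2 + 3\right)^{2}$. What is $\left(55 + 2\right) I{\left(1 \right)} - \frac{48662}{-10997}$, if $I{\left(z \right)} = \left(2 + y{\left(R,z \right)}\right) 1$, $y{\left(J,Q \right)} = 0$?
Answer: $\frac{1302320}{10997} \approx 118.43$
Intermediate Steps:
$R = 25$ ($R = 5^{2} = 25$)
$I{\left(z \right)} = 2$ ($I{\left(z \right)} = \left(2 + 0\right) 1 = 2 \cdot 1 = 2$)
$\left(55 + 2\right) I{\left(1 \right)} - \frac{48662}{-10997} = \left(55 + 2\right) 2 - \frac{48662}{-10997} = 57 \cdot 2 - - \frac{48662}{10997} = 114 + \frac{48662}{10997} = \frac{1302320}{10997}$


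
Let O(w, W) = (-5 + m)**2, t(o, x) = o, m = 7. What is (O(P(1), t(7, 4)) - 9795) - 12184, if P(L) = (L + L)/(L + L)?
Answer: -21975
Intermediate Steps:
P(L) = 1 (P(L) = (2*L)/((2*L)) = (2*L)*(1/(2*L)) = 1)
O(w, W) = 4 (O(w, W) = (-5 + 7)**2 = 2**2 = 4)
(O(P(1), t(7, 4)) - 9795) - 12184 = (4 - 9795) - 12184 = -9791 - 12184 = -21975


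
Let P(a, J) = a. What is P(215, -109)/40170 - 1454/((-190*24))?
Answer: 329931/1017640 ≈ 0.32421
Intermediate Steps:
P(215, -109)/40170 - 1454/((-190*24)) = 215/40170 - 1454/((-190*24)) = 215*(1/40170) - 1454/(-4560) = 43/8034 - 1454*(-1/4560) = 43/8034 + 727/2280 = 329931/1017640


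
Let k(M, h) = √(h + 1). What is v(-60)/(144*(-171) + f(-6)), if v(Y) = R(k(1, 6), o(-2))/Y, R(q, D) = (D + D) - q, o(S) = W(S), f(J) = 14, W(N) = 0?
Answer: -√7/1476600 ≈ -1.7918e-6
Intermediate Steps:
o(S) = 0
k(M, h) = √(1 + h)
R(q, D) = -q + 2*D (R(q, D) = 2*D - q = -q + 2*D)
v(Y) = -√7/Y (v(Y) = (-√(1 + 6) + 2*0)/Y = (-√7 + 0)/Y = (-√7)/Y = -√7/Y)
v(-60)/(144*(-171) + f(-6)) = (-1*√7/(-60))/(144*(-171) + 14) = (-1*√7*(-1/60))/(-24624 + 14) = (√7/60)/(-24610) = (√7/60)*(-1/24610) = -√7/1476600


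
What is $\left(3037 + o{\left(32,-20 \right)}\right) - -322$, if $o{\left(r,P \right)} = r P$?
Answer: $2719$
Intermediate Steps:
$o{\left(r,P \right)} = P r$
$\left(3037 + o{\left(32,-20 \right)}\right) - -322 = \left(3037 - 640\right) - -322 = \left(3037 - 640\right) + 322 = 2397 + 322 = 2719$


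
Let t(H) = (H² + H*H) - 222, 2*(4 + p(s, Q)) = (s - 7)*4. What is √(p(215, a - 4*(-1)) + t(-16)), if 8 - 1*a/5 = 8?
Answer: 3*√78 ≈ 26.495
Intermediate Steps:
a = 0 (a = 40 - 5*8 = 40 - 40 = 0)
p(s, Q) = -18 + 2*s (p(s, Q) = -4 + ((s - 7)*4)/2 = -4 + ((-7 + s)*4)/2 = -4 + (-28 + 4*s)/2 = -4 + (-14 + 2*s) = -18 + 2*s)
t(H) = -222 + 2*H² (t(H) = (H² + H²) - 222 = 2*H² - 222 = -222 + 2*H²)
√(p(215, a - 4*(-1)) + t(-16)) = √((-18 + 2*215) + (-222 + 2*(-16)²)) = √((-18 + 430) + (-222 + 2*256)) = √(412 + (-222 + 512)) = √(412 + 290) = √702 = 3*√78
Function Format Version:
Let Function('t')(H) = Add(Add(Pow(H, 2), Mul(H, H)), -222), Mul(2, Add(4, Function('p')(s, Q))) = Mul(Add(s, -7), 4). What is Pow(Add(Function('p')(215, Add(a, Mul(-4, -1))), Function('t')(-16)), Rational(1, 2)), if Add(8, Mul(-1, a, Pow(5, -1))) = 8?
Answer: Mul(3, Pow(78, Rational(1, 2))) ≈ 26.495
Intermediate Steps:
a = 0 (a = Add(40, Mul(-5, 8)) = Add(40, -40) = 0)
Function('p')(s, Q) = Add(-18, Mul(2, s)) (Function('p')(s, Q) = Add(-4, Mul(Rational(1, 2), Mul(Add(s, -7), 4))) = Add(-4, Mul(Rational(1, 2), Mul(Add(-7, s), 4))) = Add(-4, Mul(Rational(1, 2), Add(-28, Mul(4, s)))) = Add(-4, Add(-14, Mul(2, s))) = Add(-18, Mul(2, s)))
Function('t')(H) = Add(-222, Mul(2, Pow(H, 2))) (Function('t')(H) = Add(Add(Pow(H, 2), Pow(H, 2)), -222) = Add(Mul(2, Pow(H, 2)), -222) = Add(-222, Mul(2, Pow(H, 2))))
Pow(Add(Function('p')(215, Add(a, Mul(-4, -1))), Function('t')(-16)), Rational(1, 2)) = Pow(Add(Add(-18, Mul(2, 215)), Add(-222, Mul(2, Pow(-16, 2)))), Rational(1, 2)) = Pow(Add(Add(-18, 430), Add(-222, Mul(2, 256))), Rational(1, 2)) = Pow(Add(412, Add(-222, 512)), Rational(1, 2)) = Pow(Add(412, 290), Rational(1, 2)) = Pow(702, Rational(1, 2)) = Mul(3, Pow(78, Rational(1, 2)))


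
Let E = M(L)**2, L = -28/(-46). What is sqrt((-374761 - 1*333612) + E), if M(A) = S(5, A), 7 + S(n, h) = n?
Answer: I*sqrt(708369) ≈ 841.65*I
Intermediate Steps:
L = 14/23 (L = -28*(-1/46) = 14/23 ≈ 0.60870)
S(n, h) = -7 + n
M(A) = -2 (M(A) = -7 + 5 = -2)
E = 4 (E = (-2)**2 = 4)
sqrt((-374761 - 1*333612) + E) = sqrt((-374761 - 1*333612) + 4) = sqrt((-374761 - 333612) + 4) = sqrt(-708373 + 4) = sqrt(-708369) = I*sqrt(708369)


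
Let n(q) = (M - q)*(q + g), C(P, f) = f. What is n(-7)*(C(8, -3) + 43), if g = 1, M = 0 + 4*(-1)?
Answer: -720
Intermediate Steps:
M = -4 (M = 0 - 4 = -4)
n(q) = (1 + q)*(-4 - q) (n(q) = (-4 - q)*(q + 1) = (-4 - q)*(1 + q) = (1 + q)*(-4 - q))
n(-7)*(C(8, -3) + 43) = (-4 - 1*(-7)² - 5*(-7))*(-3 + 43) = (-4 - 1*49 + 35)*40 = (-4 - 49 + 35)*40 = -18*40 = -720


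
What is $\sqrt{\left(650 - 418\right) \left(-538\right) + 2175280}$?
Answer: $4 \sqrt{128154} \approx 1431.9$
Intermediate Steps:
$\sqrt{\left(650 - 418\right) \left(-538\right) + 2175280} = \sqrt{232 \left(-538\right) + 2175280} = \sqrt{-124816 + 2175280} = \sqrt{2050464} = 4 \sqrt{128154}$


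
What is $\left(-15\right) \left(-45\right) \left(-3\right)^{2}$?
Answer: $6075$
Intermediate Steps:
$\left(-15\right) \left(-45\right) \left(-3\right)^{2} = 675 \cdot 9 = 6075$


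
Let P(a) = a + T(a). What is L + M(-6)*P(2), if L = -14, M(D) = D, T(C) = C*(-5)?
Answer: 34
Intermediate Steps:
T(C) = -5*C
P(a) = -4*a (P(a) = a - 5*a = -4*a)
L + M(-6)*P(2) = -14 - (-24)*2 = -14 - 6*(-8) = -14 + 48 = 34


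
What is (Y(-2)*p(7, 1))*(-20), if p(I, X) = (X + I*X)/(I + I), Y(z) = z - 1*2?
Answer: 320/7 ≈ 45.714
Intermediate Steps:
Y(z) = -2 + z (Y(z) = z - 2 = -2 + z)
p(I, X) = (X + I*X)/(2*I) (p(I, X) = (X + I*X)/((2*I)) = (X + I*X)*(1/(2*I)) = (X + I*X)/(2*I))
(Y(-2)*p(7, 1))*(-20) = ((-2 - 2)*((½)*1*(1 + 7)/7))*(-20) = -2*8/7*(-20) = -4*4/7*(-20) = -16/7*(-20) = 320/7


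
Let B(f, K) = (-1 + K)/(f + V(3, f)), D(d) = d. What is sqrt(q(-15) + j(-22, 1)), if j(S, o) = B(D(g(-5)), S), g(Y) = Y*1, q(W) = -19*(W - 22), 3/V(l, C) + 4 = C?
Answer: sqrt(11317)/4 ≈ 26.595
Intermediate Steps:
V(l, C) = 3/(-4 + C)
q(W) = 418 - 19*W (q(W) = -19*(-22 + W) = 418 - 19*W)
g(Y) = Y
B(f, K) = (-1 + K)/(f + 3/(-4 + f))
j(S, o) = 3/16 - 3*S/16 (j(S, o) = (-1 + S)*(-4 - 5)/(3 - 5*(-4 - 5)) = (-1 + S)*(-9)/(3 - 5*(-9)) = (-1 + S)*(-9)/(3 + 45) = (-1 + S)*(-9)/48 = (1/48)*(-1 + S)*(-9) = 3/16 - 3*S/16)
sqrt(q(-15) + j(-22, 1)) = sqrt((418 - 19*(-15)) + (3/16 - 3/16*(-22))) = sqrt((418 + 285) + (3/16 + 33/8)) = sqrt(703 + 69/16) = sqrt(11317/16) = sqrt(11317)/4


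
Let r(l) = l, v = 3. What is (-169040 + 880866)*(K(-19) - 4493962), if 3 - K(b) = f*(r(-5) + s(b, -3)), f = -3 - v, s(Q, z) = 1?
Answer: -3198933942958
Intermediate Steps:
f = -6 (f = -3 - 1*3 = -3 - 3 = -6)
K(b) = -21 (K(b) = 3 - (-6)*(-5 + 1) = 3 - (-6)*(-4) = 3 - 1*24 = 3 - 24 = -21)
(-169040 + 880866)*(K(-19) - 4493962) = (-169040 + 880866)*(-21 - 4493962) = 711826*(-4493983) = -3198933942958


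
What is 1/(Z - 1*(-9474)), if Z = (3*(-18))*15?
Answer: 1/8664 ≈ 0.00011542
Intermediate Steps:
Z = -810 (Z = -54*15 = -810)
1/(Z - 1*(-9474)) = 1/(-810 - 1*(-9474)) = 1/(-810 + 9474) = 1/8664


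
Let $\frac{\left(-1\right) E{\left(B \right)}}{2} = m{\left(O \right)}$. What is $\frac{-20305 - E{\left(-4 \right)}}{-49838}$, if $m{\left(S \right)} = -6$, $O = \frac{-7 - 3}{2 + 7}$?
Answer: $\frac{20317}{49838} \approx 0.40766$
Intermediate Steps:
$O = - \frac{10}{9} \approx -1.1111$
$E{\left(B \right)} = 12$ ($E{\left(B \right)} = \left(-2\right) \left(-6\right) = 12$)
$\frac{-20305 - E{\left(-4 \right)}}{-49838} = \frac{-20305 - 12}{-49838} = \left(-20305 - 12\right) \left(- \frac{1}{49838}\right) = \left(-20317\right) \left(- \frac{1}{49838}\right) = \frac{20317}{49838}$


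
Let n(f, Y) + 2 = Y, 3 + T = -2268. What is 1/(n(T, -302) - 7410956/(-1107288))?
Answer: -39546/11757307 ≈ -0.0033635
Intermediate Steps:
T = -2271 (T = -3 - 2268 = -2271)
n(f, Y) = -2 + Y
1/(n(T, -302) - 7410956/(-1107288)) = 1/((-2 - 302) - 7410956/(-1107288)) = 1/(-304 - 7410956*(-1/1107288)) = 1/(-304 + 264677/39546) = 1/(-11757307/39546) = -39546/11757307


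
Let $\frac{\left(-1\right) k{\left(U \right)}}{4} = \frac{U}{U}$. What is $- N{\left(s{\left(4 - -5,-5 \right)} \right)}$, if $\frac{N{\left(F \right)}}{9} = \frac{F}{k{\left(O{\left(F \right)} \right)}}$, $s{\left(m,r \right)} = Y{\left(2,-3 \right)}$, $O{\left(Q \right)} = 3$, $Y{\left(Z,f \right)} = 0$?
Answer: $0$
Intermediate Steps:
$k{\left(U \right)} = -4$ ($k{\left(U \right)} = - 4 \frac{U}{U} = \left(-4\right) 1 = -4$)
$s{\left(m,r \right)} = 0$
$N{\left(F \right)} = - \frac{9 F}{4}$ ($N{\left(F \right)} = 9 \frac{F}{-4} = 9 F \left(- \frac{1}{4}\right) = 9 \left(- \frac{F}{4}\right) = - \frac{9 F}{4}$)
$- N{\left(s{\left(4 - -5,-5 \right)} \right)} = - \frac{\left(-9\right) 0}{4} = \left(-1\right) 0 = 0$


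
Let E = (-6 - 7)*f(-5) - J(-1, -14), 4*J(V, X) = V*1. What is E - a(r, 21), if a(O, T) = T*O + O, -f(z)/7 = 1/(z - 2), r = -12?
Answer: 1005/4 ≈ 251.25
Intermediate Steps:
J(V, X) = V/4 (J(V, X) = (V*1)/4 = V/4)
f(z) = -7/(-2 + z) (f(z) = -7/(z - 2) = -7/(-2 + z))
a(O, T) = O + O*T (a(O, T) = O*T + O = O + O*T)
E = -51/4 (E = (-6 - 7)*(-7/(-2 - 5)) - (-1)/4 = -(-91)/(-7) - 1*(-¼) = -(-91)*(-1)/7 + ¼ = -13*1 + ¼ = -13 + ¼ = -51/4 ≈ -12.750)
E - a(r, 21) = -51/4 - (-12)*(1 + 21) = -51/4 - (-12)*22 = -51/4 - 1*(-264) = -51/4 + 264 = 1005/4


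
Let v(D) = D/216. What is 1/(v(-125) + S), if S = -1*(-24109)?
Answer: 216/5207419 ≈ 4.1479e-5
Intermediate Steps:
v(D) = D/216 (v(D) = D*(1/216) = D/216)
S = 24109
1/(v(-125) + S) = 1/((1/216)*(-125) + 24109) = 1/(-125/216 + 24109) = 1/(5207419/216) = 216/5207419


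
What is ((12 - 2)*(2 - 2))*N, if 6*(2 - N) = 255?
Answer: 0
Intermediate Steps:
N = -81/2 (N = 2 - ⅙*255 = 2 - 85/2 = -81/2 ≈ -40.500)
((12 - 2)*(2 - 2))*N = ((12 - 2)*(2 - 2))*(-81/2) = (10*0)*(-81/2) = 0*(-81/2) = 0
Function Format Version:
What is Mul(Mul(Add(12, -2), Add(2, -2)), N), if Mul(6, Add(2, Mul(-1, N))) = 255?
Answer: 0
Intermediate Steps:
N = Rational(-81, 2) (N = Add(2, Mul(Rational(-1, 6), 255)) = Add(2, Rational(-85, 2)) = Rational(-81, 2) ≈ -40.500)
Mul(Mul(Add(12, -2), Add(2, -2)), N) = Mul(Mul(Add(12, -2), Add(2, -2)), Rational(-81, 2)) = Mul(Mul(10, 0), Rational(-81, 2)) = Mul(0, Rational(-81, 2)) = 0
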